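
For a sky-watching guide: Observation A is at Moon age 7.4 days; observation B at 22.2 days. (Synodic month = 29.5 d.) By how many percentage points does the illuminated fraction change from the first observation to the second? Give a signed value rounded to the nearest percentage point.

θ₁ = 360° × 7.4/29.5 = 90.3°, f₁ = (1 − cos θ₁)/2 = 0.503.
θ₂ = 360° × 22.2/29.5 = 270.9°, f₂ = (1 − cos θ₂)/2 = 0.492.
Change = f₂ − f₁ = -0.011 → -1 percentage points.

-1 pp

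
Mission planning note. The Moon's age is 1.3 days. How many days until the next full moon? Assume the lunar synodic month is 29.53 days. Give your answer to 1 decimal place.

13.5 days

Full moon is 0.5 of the way through the cycle: age 0.5 × 29.53 = 14.765 d.
That is 14.765 − 1.3 = 13.465 days ahead.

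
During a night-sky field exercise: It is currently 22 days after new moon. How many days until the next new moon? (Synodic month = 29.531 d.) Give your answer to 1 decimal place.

The next new moon completes the synodic month: 29.531 − 22 = 7.531 days.

7.5 days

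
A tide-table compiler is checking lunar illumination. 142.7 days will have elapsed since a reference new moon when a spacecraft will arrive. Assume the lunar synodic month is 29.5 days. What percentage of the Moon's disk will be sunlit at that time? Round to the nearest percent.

142.7/29.5 = 4.837 lunations, so 4 complete cycles and 24.70 d into the next.
Phase angle: θ = 360°·(24.70 d)/(29.5 d) = 301.4°.
cos 301.4° = 0.521, so f = (1 − 0.521)/2 = 0.239, so 24%.

24%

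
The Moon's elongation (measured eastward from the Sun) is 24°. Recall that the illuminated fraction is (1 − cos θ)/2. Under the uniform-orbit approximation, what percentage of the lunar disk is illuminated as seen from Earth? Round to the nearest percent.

cos 24° = 0.914, so f = (1 − 0.914)/2 = 0.043, i.e. 4%.

4%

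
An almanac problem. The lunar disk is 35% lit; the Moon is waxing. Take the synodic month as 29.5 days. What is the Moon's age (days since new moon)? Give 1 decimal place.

From f = (1 − cos θ)/2: cos θ = 1 − 2×0.35 = 0.300; arccos → 72.5°.
Before full moon the principal value applies: θ = 72.5°.
Age = 29.5 × 72.5°/360° ≈ 5.94 days.

5.9 days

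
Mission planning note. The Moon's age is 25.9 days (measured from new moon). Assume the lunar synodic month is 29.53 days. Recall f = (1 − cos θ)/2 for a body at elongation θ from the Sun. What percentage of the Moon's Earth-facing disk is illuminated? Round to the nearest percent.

14%

Phase angle: θ = 360°·(25.9 d)/(29.53 d) = 315.7°.
cos 315.7° = 0.716, so f = (1 − 0.716)/2 = 0.142, so 14%.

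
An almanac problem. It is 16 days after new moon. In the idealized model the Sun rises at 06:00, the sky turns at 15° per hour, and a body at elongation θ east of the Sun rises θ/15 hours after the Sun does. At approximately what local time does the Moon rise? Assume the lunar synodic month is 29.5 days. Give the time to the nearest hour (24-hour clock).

Phase angle: θ = 360°·(16 d)/(29.5 d) = 195.3°.
At 15° of sky rotation per hour, 195.3° corresponds to a 13.02 h lag.
06:00 + 13.02 h ≈ 19:01 → 19:00 to the nearest hour.

19:00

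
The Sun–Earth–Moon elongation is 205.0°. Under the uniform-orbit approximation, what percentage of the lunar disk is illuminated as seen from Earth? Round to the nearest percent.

95%

cos 205.0° = (-0.906), so f = (1 − (-0.906))/2 = 0.953, i.e. 95%.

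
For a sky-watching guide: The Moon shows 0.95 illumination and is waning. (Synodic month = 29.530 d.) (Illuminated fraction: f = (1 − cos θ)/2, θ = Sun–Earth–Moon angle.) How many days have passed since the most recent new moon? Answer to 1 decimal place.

From f = (1 − cos θ)/2: cos θ = 1 − 2×0.95 = -0.900; arccos → 154.2°.
Since the Moon is past full (waning), take the reflex angle: θ = 360° − 154.2° = 205.8°.
Age = 29.530 × 205.8°/360° ≈ 16.88 days.

16.9 days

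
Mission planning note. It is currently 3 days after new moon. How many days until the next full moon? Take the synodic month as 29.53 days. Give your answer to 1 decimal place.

11.8 days

Full moon occurs at elongation 180°, i.e. at age 29.53 × 180/360 = 14.765 d.
That is 14.765 − 3 = 11.765 days ahead.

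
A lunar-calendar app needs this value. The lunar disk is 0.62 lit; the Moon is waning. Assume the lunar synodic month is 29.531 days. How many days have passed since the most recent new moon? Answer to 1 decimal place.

21.0 days

From f = (1 − cos θ)/2: cos θ = 1 − 2×0.62 = -0.240; arccos → 103.9°.
Since the Moon is past full (waning), take the reflex angle: θ = 360° − 103.9° = 256.1°.
At 360°/29.531 d per day, 256.1° corresponds to 21.01 days.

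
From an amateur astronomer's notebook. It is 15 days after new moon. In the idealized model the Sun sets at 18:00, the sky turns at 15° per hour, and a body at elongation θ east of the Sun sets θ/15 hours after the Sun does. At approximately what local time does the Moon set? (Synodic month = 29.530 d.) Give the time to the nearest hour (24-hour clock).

The Moon has covered 15/29.530 of its cycle, so θ ≈ 360° × 15/29.530 = 182.9°.
Delay after the Sun = 182.9° / (15°/h) ≈ 12.19 h.
18:00 + 12.19 h ≈ 06:11 → 06:00 to the nearest hour.

06:00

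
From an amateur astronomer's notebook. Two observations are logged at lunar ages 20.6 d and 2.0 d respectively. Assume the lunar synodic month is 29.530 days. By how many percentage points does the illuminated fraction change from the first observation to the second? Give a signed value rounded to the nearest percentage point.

-62 percentage points

First observation: θ = 360°·20.6/29.530 = 251.1°, so f = 0.662.
Second observation: θ = 24.4°, f = 0.045.
Δf = 0.045 − 0.662 = -0.617, i.e. -62 pp.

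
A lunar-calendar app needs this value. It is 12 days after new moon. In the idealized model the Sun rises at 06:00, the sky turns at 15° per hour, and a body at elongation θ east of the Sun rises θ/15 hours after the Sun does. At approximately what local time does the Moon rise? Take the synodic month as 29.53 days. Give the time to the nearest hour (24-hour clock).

Phase angle: θ = 360°·(12 d)/(29.53 d) = 146.3°.
The Moon trails the Sun by θ/15 = 146.3/15 ≈ 9.75 hours.
06:00 + 9.75 h ≈ 15:45 → 16:00 to the nearest hour.

16:00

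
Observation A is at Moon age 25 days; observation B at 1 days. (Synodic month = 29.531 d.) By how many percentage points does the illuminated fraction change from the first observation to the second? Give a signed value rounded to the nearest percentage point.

First observation: θ = 360°·25/29.531 = 304.8°, so f = 0.215.
Second observation: θ = 12.2°, f = 0.011.
Δf = 0.011 − 0.215 = -0.204, i.e. -20 pp.

-20 pp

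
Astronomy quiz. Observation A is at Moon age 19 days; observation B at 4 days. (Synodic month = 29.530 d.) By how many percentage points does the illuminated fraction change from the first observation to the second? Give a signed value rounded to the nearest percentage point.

-64 pp

θ₁ = 360° × 19/29.530 = 231.6°, f₁ = (1 − cos θ₁)/2 = 0.810.
θ₂ = 360° × 4/29.530 = 48.8°, f₂ = (1 − cos θ₂)/2 = 0.170.
Change = f₂ − f₁ = -0.640 → -64 percentage points.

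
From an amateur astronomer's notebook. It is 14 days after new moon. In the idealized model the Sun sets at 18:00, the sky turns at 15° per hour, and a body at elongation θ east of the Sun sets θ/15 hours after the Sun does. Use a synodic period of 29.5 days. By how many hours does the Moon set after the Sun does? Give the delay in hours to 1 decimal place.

Phase angle: θ = 360°·(14 d)/(29.5 d) = 170.8°.
Delay after the Sun = 170.8° / (15°/h) ≈ 11.39 h.
So the Moon sets 11.39 h after the Sun.

11.4 h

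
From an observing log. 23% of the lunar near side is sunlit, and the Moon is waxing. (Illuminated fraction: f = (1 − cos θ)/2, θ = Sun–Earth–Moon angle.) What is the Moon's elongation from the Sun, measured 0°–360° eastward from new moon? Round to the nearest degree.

cos θ = 1 − 2f = 0.540, giving a principal value of 57.3°.
Waxing ⇒ before full, so θ = 57.3°.

57°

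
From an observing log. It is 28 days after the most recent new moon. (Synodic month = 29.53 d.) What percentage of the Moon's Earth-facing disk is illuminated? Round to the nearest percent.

Phase angle: θ = 360°·(28 d)/(29.53 d) = 341.3°.
cos 341.3° = 0.947, so f = (1 − 0.947)/2 = 0.026, so 3%.

3%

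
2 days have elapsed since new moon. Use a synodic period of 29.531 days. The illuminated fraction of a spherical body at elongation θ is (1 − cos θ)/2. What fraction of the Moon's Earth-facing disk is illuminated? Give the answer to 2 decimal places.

Elongation θ = 360° × 2/29.531 ≈ 24.4°.
With cos θ = 0.911, the lit fraction is (1 − 0.911)/2 ≈ 0.045.

0.04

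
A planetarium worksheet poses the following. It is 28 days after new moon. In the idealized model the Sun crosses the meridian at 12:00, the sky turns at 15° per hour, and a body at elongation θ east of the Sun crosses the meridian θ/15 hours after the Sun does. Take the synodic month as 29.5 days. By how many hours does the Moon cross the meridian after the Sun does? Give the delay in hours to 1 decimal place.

The Moon has covered 28/29.5 of its cycle, so θ ≈ 360° × 28/29.5 = 341.7°.
The Moon trails the Sun by θ/15 = 341.7/15 ≈ 22.78 hours.
So the Moon crosses the meridian 22.78 h after the Sun.

22.8 h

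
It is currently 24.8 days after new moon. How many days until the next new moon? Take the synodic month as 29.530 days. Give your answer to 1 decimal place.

4.7 days

One full lunation from the last new moon is 29.530 d; remaining = 29.530 − 24.8 = 4.730 d.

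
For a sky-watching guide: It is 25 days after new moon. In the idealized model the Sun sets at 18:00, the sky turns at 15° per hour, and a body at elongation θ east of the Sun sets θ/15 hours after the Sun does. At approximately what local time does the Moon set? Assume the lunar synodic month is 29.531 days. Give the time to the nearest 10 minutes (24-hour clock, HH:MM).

14:20

Phase angle: θ = 360°·(25 d)/(29.531 d) = 304.8°.
The Moon trails the Sun by θ/15 = 304.8/15 ≈ 20.32 hours.
18:00 + 20.318 h ≈ 14:19 → 14:20 to the nearest ten minutes.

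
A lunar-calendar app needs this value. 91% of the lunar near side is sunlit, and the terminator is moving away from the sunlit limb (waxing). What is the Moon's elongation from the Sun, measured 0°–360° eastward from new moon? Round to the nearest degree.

145°

cos θ = 1 − 2f = -0.820, giving a principal value of 145.1°.
Before full moon the principal value applies: θ = 145.1°.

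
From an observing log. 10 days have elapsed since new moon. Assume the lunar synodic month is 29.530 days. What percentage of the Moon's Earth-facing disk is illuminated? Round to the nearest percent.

Elongation θ = 360° × 10/29.530 ≈ 121.9°.
Illuminated fraction = (1 − cos 121.9°)/2 = (1 − (-0.529))/2 ≈ 0.764, so 76%.

76%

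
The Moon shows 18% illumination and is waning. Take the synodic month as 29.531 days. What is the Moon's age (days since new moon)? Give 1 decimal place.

25.4 days

From f = (1 − cos θ)/2: cos θ = 1 − 2×0.18 = 0.640; arccos → 50.2°.
A waning Moon lies in 180°–360°, so θ = 360° − 50.2° = 309.8°.
That fraction of the synodic month is 309.8/360 × 29.531 d ≈ 25.41 d.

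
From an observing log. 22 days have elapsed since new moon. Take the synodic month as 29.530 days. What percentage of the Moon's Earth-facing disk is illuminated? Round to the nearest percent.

Phase angle: θ = 360°·(22 d)/(29.530 d) = 268.2°.
With cos θ = (-0.031), the lit fraction is (1 − (-0.031))/2 ≈ 0.516, so 52%.

52%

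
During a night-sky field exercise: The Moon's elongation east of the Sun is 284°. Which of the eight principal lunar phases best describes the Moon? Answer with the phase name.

last quarter

The last quarter sector spans roughly 248°–292°; 284° falls inside it.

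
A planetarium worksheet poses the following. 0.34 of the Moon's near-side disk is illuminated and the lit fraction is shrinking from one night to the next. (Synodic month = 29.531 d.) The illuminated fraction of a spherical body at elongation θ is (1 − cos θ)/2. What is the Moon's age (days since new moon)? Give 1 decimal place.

23.7 days

From f = (1 − cos θ)/2: cos θ = 1 − 2×0.34 = 0.320; arccos → 71.3°.
Waning ⇒ past full, so θ = 360° − 71.3° = 288.7°.
At 360°/29.531 d per day, 288.7° corresponds to 23.68 days.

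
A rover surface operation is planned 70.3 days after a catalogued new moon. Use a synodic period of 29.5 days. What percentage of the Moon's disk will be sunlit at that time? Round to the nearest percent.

Reduce mod P: 70.3 − 2×29.5 = 11.30 d into the current lunation.
Phase angle: θ = 360°·(11.30 d)/(29.5 d) = 137.9°.
cos 137.9° = (-0.742), so f = (1 − (-0.742))/2 = 0.871, so 87%.

87%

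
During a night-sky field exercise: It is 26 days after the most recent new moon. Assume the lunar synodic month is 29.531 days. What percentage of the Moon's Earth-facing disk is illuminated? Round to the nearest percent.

13%

Phase angle: θ = 360°·(26 d)/(29.531 d) = 317.0°.
With cos θ = 0.731, the lit fraction is (1 − 0.731)/2 ≈ 0.135, so 13%.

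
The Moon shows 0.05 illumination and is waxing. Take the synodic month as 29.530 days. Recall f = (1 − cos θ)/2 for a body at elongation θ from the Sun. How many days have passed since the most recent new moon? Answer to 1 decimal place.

2.1 days

From f = (1 − cos θ)/2: cos θ = 1 − 2×0.05 = 0.900; arccos → 25.8°.
The Moon is waxing (0°–180°), so θ = 25.8° directly.
Age = 29.530 × 25.8°/360° ≈ 2.12 days.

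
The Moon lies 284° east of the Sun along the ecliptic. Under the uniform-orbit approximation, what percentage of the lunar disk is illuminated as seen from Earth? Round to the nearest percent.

38%

Half-versine of 284°: (1 − 0.242)/2 = 0.379, i.e. 38%.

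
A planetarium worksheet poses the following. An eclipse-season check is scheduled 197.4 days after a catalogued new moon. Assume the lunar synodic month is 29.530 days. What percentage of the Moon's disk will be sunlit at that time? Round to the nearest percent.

197.4 d spans 6 complete synodic months (6 × 29.530 = 177.18 d) plus 20.22 d.
The Moon has covered 20.22/29.530 of its cycle, so θ ≈ 360° × 20.22/29.530 = 246.5°.
Illuminated fraction = (1 − cos 246.5°)/2 = (1 − (-0.399))/2 ≈ 0.699, so 70%.

70%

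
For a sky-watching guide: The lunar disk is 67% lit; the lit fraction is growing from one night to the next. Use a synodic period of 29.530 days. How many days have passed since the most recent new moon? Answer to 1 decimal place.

Invert f = (1 − cos θ)/2 to get cos θ = 1 − 2(0.67) = -0.340, hence θ₀ = arccos -0.340 = 109.9°.
Waxing ⇒ before full, so θ = 109.9°.
At 360°/29.530 d per day, 109.9° corresponds to 9.01 days.

9.0 days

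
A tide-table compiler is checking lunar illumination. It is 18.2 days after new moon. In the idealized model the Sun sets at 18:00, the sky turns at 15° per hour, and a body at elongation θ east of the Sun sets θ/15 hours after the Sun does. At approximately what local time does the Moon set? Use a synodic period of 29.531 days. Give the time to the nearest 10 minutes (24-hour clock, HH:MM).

Elongation θ = 360° × 18.2/29.531 ≈ 221.9°.
Delay after the Sun = 221.9° / (15°/h) ≈ 14.79 h.
18:00 + 14.791 h ≈ 08:47 → 08:50 to the nearest ten minutes.

08:50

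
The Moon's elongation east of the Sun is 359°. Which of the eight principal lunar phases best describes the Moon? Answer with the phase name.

new moon

The new moon sector spans roughly -22°–22°; 359° falls inside it.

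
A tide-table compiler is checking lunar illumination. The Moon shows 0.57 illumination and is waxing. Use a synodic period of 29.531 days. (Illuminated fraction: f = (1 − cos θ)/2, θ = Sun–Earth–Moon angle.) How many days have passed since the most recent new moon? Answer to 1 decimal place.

8.0 days

Invert f = (1 − cos θ)/2 to get cos θ = 1 − 2(0.57) = -0.140, hence θ₀ = arccos -0.140 = 98.0°.
Waxing ⇒ before full, so θ = 98.0°.
At 360°/29.531 d per day, 98.0° corresponds to 8.04 days.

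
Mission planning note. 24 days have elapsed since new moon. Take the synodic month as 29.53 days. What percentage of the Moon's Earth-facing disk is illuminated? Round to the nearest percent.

Phase angle: θ = 360°·(24 d)/(29.53 d) = 292.6°.
With cos θ = 0.384, the lit fraction is (1 − 0.384)/2 ≈ 0.308, so 31%.

31%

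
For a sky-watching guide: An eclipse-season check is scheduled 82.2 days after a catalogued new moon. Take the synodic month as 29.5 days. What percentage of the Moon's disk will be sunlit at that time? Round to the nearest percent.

39%

82.2/29.5 = 2.786 lunations, so 2 complete cycles and 23.20 d into the next.
Elongation θ = 360° × 23.20/29.5 ≈ 283.1°.
Illuminated fraction = (1 − cos 283.1°)/2 = (1 − 0.227)/2 ≈ 0.387, so 39%.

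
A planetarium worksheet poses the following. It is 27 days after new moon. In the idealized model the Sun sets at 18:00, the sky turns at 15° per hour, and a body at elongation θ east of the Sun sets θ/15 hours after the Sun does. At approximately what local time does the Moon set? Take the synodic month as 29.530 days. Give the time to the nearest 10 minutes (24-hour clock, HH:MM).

Phase angle: θ = 360°·(27 d)/(29.530 d) = 329.2°.
At 15° of sky rotation per hour, 329.2° corresponds to a 21.94 h lag.
18:00 + 21.944 h ≈ 15:57 → 16:00 to the nearest ten minutes.

16:00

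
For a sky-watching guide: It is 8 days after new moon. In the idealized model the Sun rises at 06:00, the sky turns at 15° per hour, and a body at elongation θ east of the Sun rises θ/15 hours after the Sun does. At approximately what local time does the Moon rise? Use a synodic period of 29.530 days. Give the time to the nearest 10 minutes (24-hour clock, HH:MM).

12:30

Elongation θ = 360° × 8/29.530 ≈ 97.5°.
Delay after the Sun = 97.5° / (15°/h) ≈ 6.50 h.
06:00 + 6.502 h ≈ 12:30 → 12:30 to the nearest ten minutes.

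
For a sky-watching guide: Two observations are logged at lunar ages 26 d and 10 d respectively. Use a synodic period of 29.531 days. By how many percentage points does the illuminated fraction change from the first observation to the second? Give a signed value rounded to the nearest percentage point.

First observation: θ = 360°·26/29.531 = 317.0°, so f = 0.135.
Second observation: θ = 121.9°, f = 0.764.
Δf = 0.764 − 0.135 = +0.630, i.e. +63 pp.

+63 pp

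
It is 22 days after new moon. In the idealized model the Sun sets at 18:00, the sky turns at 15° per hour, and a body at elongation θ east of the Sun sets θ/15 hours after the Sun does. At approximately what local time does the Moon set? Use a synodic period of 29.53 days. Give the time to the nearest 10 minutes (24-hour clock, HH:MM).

Phase angle: θ = 360°·(22 d)/(29.53 d) = 268.2°.
At 15° of sky rotation per hour, 268.2° corresponds to a 17.88 h lag.
18:00 + 17.880 h ≈ 11:53 → 11:50 to the nearest ten minutes.

11:50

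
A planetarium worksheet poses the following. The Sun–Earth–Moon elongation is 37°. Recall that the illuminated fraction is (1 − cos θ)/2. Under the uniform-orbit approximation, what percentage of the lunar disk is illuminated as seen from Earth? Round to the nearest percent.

10%

f = (1 − cos 37°)/2 = (1 − 0.799)/2 ≈ 0.101, i.e. 10%.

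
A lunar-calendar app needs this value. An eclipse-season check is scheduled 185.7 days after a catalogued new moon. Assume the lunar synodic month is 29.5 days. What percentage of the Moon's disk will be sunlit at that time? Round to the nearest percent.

185.7/29.5 = 6.295 lunations, so 6 complete cycles and 8.70 d into the next.
The Moon has covered 8.70/29.5 of its cycle, so θ ≈ 360° × 8.70/29.5 = 106.2°.
With cos θ = (-0.278), the lit fraction is (1 − (-0.278))/2 ≈ 0.639, so 64%.

64%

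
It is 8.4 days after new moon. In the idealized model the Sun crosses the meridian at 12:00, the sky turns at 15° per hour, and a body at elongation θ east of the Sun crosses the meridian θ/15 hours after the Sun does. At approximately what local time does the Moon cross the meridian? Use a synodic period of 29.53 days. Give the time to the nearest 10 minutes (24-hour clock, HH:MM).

Phase angle: θ = 360°·(8.4 d)/(29.53 d) = 102.4°.
Delay after the Sun = 102.4° / (15°/h) ≈ 6.83 h.
12:00 + 6.827 h ≈ 18:50 → 18:50 to the nearest ten minutes.

18:50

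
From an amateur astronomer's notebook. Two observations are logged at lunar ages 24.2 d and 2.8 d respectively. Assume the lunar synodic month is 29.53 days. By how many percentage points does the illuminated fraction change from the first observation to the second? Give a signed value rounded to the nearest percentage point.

θ₁ = 360° × 24.2/29.53 = 295.0°, f₁ = (1 − cos θ₁)/2 = 0.289.
θ₂ = 360° × 2.8/29.53 = 34.1°, f₂ = (1 − cos θ₂)/2 = 0.086.
Change = f₂ − f₁ = -0.202 → -20 percentage points.

-20 percentage points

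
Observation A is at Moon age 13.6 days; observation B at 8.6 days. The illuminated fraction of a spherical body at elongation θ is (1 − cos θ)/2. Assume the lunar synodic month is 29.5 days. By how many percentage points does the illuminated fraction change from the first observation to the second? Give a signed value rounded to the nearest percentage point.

-36 percentage points

θ₁ = 360° × 13.6/29.5 = 166.0°, f₁ = (1 − cos θ₁)/2 = 0.985.
θ₂ = 360° × 8.6/29.5 = 104.9°, f₂ = (1 − cos θ₂)/2 = 0.629.
Change = f₂ − f₁ = -0.356 → -36 percentage points.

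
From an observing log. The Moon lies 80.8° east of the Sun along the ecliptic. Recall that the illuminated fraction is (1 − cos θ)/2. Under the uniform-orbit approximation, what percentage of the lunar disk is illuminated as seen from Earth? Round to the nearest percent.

42%

cos 80.8° = 0.160, so f = (1 − 0.160)/2 = 0.420, i.e. 42%.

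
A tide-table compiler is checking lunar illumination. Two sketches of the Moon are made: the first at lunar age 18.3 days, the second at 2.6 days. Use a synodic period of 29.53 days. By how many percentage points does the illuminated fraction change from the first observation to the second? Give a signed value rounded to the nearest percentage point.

-79 percentage points

First observation: θ = 360°·18.3/29.53 = 223.1°, so f = 0.865.
Second observation: θ = 31.7°, f = 0.075.
Δf = 0.075 − 0.865 = -0.791, i.e. -79 pp.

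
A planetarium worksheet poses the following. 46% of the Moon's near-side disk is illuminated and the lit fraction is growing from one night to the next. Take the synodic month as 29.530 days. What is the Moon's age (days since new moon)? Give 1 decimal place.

7.0 days

From f = (1 − cos θ)/2: cos θ = 1 − 2×0.46 = 0.080; arccos → 85.4°.
Before full moon the principal value applies: θ = 85.4°.
At 360°/29.530 d per day, 85.4° corresponds to 7.01 days.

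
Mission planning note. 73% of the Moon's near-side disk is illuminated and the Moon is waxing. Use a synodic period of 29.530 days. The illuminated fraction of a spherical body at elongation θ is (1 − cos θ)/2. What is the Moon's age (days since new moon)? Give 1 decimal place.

From f = (1 − cos θ)/2: cos θ = 1 − 2×0.73 = -0.460; arccos → 117.4°.
Before full moon the principal value applies: θ = 117.4°.
That fraction of the synodic month is 117.4/360 × 29.530 d ≈ 9.63 d.

9.6 days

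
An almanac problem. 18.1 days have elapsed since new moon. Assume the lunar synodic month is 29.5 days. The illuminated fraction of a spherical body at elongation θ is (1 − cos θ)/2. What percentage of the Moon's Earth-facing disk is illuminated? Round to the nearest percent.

The Moon has covered 18.1/29.5 of its cycle, so θ ≈ 360° × 18.1/29.5 = 220.9°.
Illuminated fraction = (1 − cos 220.9°)/2 = (1 − (-0.756))/2 ≈ 0.878, so 88%.

88%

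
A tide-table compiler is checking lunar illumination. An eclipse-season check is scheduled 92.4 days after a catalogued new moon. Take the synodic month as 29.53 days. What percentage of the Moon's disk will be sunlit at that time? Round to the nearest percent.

92.4/29.53 = 3.129 lunations, so 3 complete cycles and 3.81 d into the next.
Phase angle: θ = 360°·(3.81 d)/(29.53 d) = 46.4°.
Illuminated fraction = (1 − cos 46.4°)/2 = (1 − 0.689)/2 ≈ 0.155, so 16%.

16%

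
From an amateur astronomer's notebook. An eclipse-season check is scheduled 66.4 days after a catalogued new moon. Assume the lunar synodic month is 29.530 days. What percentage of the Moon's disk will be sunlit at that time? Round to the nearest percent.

66.4/29.530 = 2.249 lunations, so 2 complete cycles and 7.34 d into the next.
Elongation θ = 360° × 7.34/29.530 ≈ 89.5°.
cos 89.5° = 0.009, so f = (1 − 0.009)/2 = 0.495, so 50%.

50%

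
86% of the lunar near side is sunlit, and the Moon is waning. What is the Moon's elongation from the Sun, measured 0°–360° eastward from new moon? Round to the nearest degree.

224°

From f = (1 − cos θ)/2: cos θ = 1 − 2×0.86 = -0.720; arccos → 136.1°.
Waning ⇒ past full, so θ = 360° − 136.1° = 223.9°.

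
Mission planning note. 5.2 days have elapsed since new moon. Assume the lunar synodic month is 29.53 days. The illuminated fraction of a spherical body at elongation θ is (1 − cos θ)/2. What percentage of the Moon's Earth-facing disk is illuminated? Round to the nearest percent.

Phase angle: θ = 360°·(5.2 d)/(29.53 d) = 63.4°.
cos 63.4° = 0.448, so f = (1 − 0.448)/2 = 0.276, so 28%.

28%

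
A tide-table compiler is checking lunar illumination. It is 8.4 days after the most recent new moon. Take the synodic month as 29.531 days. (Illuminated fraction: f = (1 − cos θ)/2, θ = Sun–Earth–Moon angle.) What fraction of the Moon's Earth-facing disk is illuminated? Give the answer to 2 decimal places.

Elongation θ = 360° × 8.4/29.531 ≈ 102.4°.
cos 102.4° = (-0.215), so f = (1 − (-0.215))/2 = 0.607.

0.61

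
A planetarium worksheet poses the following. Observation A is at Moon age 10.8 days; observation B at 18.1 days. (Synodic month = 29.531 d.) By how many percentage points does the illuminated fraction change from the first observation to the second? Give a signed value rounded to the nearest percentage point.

+5 percentage points

θ₁ = 360° × 10.8/29.531 = 131.7°, f₁ = (1 − cos θ₁)/2 = 0.832.
θ₂ = 360° × 18.1/29.531 = 220.6°, f₂ = (1 − cos θ₂)/2 = 0.879.
Change = f₂ − f₁ = +0.047 → +5 percentage points.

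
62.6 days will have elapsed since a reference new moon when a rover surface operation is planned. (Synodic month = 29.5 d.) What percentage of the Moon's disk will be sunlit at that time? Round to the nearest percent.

14%

62.6 d spans 2 complete synodic months (2 × 29.5 = 59.00 d) plus 3.60 d.
Elongation θ = 360° × 3.60/29.5 ≈ 43.9°.
With cos θ = 0.720, the lit fraction is (1 − 0.720)/2 ≈ 0.140, so 14%.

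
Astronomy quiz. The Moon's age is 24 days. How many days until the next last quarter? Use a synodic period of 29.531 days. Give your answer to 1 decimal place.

27.7 days

Last quarter is 0.75 of the way through the cycle: age 0.75 × 29.531 = 22.148 d.
Already past this cycle's last quarter; the next is at 22.148 + 29.531 = 51.679 d, so 51.679 − 24 = 27.679 days.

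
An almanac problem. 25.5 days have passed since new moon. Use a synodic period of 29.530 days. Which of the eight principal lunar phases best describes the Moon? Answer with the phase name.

θ ≈ 360° × 25.5/29.530 = 311°, which falls in the waning crescent sector.

waning crescent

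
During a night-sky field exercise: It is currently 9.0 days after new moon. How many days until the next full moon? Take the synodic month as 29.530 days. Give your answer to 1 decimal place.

5.8 days

Full moon is 0.5 of the way through the cycle: age 0.5 × 29.530 = 14.765 d.
That is 14.765 − 9.0 = 5.765 days ahead.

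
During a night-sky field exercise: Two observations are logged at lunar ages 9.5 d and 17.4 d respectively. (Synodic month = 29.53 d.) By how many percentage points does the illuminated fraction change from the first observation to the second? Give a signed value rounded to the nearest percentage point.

First observation: θ = 360°·9.5/29.53 = 115.8°, so f = 0.718.
Second observation: θ = 212.1°, f = 0.923.
Δf = 0.923 − 0.718 = +0.206, i.e. +21 pp.

+21 pp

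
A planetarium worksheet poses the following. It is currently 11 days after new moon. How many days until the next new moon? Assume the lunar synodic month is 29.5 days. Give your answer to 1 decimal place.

One full lunation from the last new moon is 29.5 d; remaining = 29.5 − 11 = 18.500 d.

18.5 days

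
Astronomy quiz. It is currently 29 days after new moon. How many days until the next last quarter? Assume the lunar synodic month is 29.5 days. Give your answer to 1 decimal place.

22.6 days

Last quarter is 0.75 of the way through the cycle: age 0.75 × 29.5 = 22.125 d.
This lunation's last quarter (22.125 d) has passed, so add one period: 51.625 − 29 = 22.625 days.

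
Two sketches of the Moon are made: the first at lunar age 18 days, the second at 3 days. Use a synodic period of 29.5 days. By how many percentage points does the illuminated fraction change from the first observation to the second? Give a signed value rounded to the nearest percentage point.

-79 percentage points

First observation: θ = 360°·18/29.5 = 219.7°, so f = 0.885.
Second observation: θ = 36.6°, f = 0.099.
Δf = 0.099 − 0.885 = -0.786, i.e. -79 pp.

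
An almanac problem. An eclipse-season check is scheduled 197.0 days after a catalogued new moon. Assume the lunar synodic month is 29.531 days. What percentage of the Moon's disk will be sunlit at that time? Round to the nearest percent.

197.0 d spans 6 complete synodic months (6 × 29.531 = 177.19 d) plus 19.81 d.
Phase angle: θ = 360°·(19.81 d)/(29.531 d) = 241.5°.
cos 241.5° = (-0.476), so f = (1 − (-0.476))/2 = 0.738, so 74%.

74%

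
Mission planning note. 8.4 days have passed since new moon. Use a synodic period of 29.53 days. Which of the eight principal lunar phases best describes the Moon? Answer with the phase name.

first quarter

At 8.4/29.53 of the cycle, θ ≈ 102° — the first quarter range.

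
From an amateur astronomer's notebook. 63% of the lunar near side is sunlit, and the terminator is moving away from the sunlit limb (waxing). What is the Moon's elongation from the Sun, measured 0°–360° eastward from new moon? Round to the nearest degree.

105°

Invert f = (1 − cos θ)/2 to get cos θ = 1 − 2(0.63) = -0.260, hence θ₀ = arccos -0.260 = 105.1°.
Waxing ⇒ before full, so θ = 105.1°.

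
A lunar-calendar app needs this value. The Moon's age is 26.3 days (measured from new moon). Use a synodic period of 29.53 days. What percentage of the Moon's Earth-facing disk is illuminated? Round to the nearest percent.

11%

Phase angle: θ = 360°·(26.3 d)/(29.53 d) = 320.6°.
cos 320.6° = 0.773, so f = (1 − 0.773)/2 = 0.114, so 11%.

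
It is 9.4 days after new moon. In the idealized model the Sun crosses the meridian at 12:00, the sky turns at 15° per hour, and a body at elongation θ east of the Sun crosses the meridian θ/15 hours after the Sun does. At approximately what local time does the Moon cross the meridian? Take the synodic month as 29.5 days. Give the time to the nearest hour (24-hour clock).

Elongation θ = 360° × 9.4/29.5 ≈ 114.7°.
At 15° of sky rotation per hour, 114.7° corresponds to a 7.65 h lag.
12:00 + 7.65 h ≈ 19:39 → 20:00 to the nearest hour.

20:00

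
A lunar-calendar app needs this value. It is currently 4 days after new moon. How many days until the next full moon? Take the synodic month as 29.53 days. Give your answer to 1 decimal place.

10.8 days

Full moon occurs at elongation 180°, i.e. at age 29.53 × 180/360 = 14.765 d.
So 10.765 days remain (14.765 − 4).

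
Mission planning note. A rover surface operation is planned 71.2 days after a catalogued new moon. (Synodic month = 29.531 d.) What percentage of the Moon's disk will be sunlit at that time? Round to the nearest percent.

92%

71.2/29.531 = 2.411 lunations, so 2 complete cycles and 12.14 d into the next.
Phase angle: θ = 360°·(12.14 d)/(29.531 d) = 148.0°.
cos 148.0° = (-0.848), so f = (1 − (-0.848))/2 = 0.924, so 92%.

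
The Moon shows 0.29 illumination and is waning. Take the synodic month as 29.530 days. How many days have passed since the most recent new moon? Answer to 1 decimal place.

24.2 days

From f = (1 − cos θ)/2: cos θ = 1 − 2×0.29 = 0.420; arccos → 65.2°.
Since the Moon is past full (waning), take the reflex angle: θ = 360° − 65.2° = 294.8°.
At 360°/29.530 d per day, 294.8° corresponds to 24.18 days.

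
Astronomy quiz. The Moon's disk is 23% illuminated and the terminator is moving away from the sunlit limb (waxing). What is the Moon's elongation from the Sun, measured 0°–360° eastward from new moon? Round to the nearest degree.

57°

cos θ = 1 − 2f = 0.540, giving a principal value of 57.3°.
The Moon is waxing (0°–180°), so θ = 57.3° directly.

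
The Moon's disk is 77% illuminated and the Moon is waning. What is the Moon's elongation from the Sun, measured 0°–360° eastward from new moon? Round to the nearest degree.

From f = (1 − cos θ)/2: cos θ = 1 − 2×0.77 = -0.540; arccos → 122.7°.
Waning ⇒ past full, so θ = 360° − 122.7° = 237.3°.

237°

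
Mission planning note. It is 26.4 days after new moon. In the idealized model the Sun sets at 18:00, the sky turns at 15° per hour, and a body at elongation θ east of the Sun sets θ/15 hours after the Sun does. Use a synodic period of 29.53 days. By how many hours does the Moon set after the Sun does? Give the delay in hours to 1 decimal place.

21.5 h

Phase angle: θ = 360°·(26.4 d)/(29.53 d) = 321.8°.
Delay after the Sun = 321.8° / (15°/h) ≈ 21.46 h.
So the Moon sets 21.46 h after the Sun.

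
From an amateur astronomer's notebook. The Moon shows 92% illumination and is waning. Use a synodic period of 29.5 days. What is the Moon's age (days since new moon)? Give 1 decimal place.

Invert f = (1 − cos θ)/2 to get cos θ = 1 − 2(0.92) = -0.840, hence θ₀ = arccos -0.840 = 147.1°.
Since the Moon is past full (waning), take the reflex angle: θ = 360° − 147.1° = 212.9°.
At 360°/29.5 d per day, 212.9° corresponds to 17.44 days.

17.4 days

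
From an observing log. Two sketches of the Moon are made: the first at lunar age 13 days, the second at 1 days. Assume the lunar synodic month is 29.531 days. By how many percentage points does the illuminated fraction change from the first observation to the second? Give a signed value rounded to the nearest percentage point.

-95 pp

First observation: θ = 360°·13/29.531 = 158.5°, so f = 0.965.
Second observation: θ = 12.2°, f = 0.011.
Δf = 0.011 − 0.965 = -0.954, i.e. -95 pp.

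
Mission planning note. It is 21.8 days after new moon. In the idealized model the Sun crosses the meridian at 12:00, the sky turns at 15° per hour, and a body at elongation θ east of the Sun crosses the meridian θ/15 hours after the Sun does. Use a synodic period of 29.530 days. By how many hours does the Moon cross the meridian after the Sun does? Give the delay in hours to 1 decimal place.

Phase angle: θ = 360°·(21.8 d)/(29.530 d) = 265.8°.
The Moon trails the Sun by θ/15 = 265.8/15 ≈ 17.72 hours.
So the Moon crosses the meridian 17.72 h after the Sun.

17.7 h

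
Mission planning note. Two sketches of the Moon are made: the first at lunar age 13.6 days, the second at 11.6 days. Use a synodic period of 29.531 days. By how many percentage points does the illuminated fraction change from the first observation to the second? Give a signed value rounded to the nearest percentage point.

-9 pp

θ₁ = 360° × 13.6/29.531 = 165.8°, f₁ = (1 − cos θ₁)/2 = 0.985.
θ₂ = 360° × 11.6/29.531 = 141.4°, f₂ = (1 − cos θ₂)/2 = 0.891.
Change = f₂ − f₁ = -0.094 → -9 percentage points.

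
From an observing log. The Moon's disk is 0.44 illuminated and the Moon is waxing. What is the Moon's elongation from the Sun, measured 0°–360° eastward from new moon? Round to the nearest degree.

83°

From f = (1 − cos θ)/2: cos θ = 1 − 2×0.44 = 0.120; arccos → 83.1°.
Before full moon the principal value applies: θ = 83.1°.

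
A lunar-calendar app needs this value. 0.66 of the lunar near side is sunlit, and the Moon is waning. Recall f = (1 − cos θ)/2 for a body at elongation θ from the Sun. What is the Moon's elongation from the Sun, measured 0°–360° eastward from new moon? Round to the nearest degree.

Invert f = (1 − cos θ)/2 to get cos θ = 1 − 2(0.66) = -0.320, hence θ₀ = arccos -0.320 = 108.7°.
Waning ⇒ past full, so θ = 360° − 108.7° = 251.3°.

251°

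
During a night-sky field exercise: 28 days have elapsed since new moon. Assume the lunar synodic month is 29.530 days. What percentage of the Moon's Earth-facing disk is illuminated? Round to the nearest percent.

Elongation θ = 360° × 28/29.530 ≈ 341.3°.
Illuminated fraction = (1 − cos 341.3°)/2 = (1 − 0.947)/2 ≈ 0.026, so 3%.

3%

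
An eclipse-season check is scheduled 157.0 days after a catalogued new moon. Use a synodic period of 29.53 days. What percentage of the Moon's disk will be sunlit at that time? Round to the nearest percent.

Reduce mod P: 157.0 − 5×29.53 = 9.35 d into the current lunation.
The Moon has covered 9.35/29.53 of its cycle, so θ ≈ 360° × 9.35/29.53 = 114.0°.
With cos θ = (-0.407), the lit fraction is (1 − (-0.407))/2 ≈ 0.703, so 70%.

70%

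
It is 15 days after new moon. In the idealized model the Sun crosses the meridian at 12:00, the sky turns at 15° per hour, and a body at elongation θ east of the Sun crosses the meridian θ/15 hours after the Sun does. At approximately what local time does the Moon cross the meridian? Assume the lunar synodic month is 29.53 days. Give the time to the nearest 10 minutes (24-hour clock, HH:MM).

Phase angle: θ = 360°·(15 d)/(29.53 d) = 182.9°.
At 15° of sky rotation per hour, 182.9° corresponds to a 12.19 h lag.
12:00 + 12.191 h ≈ 00:11 → 00:10 to the nearest ten minutes.

00:10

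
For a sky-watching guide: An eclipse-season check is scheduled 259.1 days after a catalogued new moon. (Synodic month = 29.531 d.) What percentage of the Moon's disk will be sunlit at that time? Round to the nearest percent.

43%

259.1 d spans 8 complete synodic months (8 × 29.531 = 236.25 d) plus 22.85 d.
The Moon has covered 22.85/29.531 of its cycle, so θ ≈ 360° × 22.85/29.531 = 278.6°.
Illuminated fraction = (1 − cos 278.6°)/2 = (1 − 0.149)/2 ≈ 0.425, so 43%.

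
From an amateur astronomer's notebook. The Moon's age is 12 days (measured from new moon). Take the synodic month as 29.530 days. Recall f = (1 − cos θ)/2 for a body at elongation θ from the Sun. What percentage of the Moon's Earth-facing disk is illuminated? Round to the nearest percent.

92%

The Moon has covered 12/29.530 of its cycle, so θ ≈ 360° × 12/29.530 = 146.3°.
With cos θ = (-0.832), the lit fraction is (1 − (-0.832))/2 ≈ 0.916, so 92%.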